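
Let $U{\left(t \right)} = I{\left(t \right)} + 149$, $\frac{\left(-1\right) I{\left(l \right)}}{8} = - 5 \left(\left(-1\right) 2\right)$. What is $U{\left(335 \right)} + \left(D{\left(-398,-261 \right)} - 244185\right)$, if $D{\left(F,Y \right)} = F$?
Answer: $-244514$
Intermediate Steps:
$I{\left(l \right)} = -80$ ($I{\left(l \right)} = - 8 \left(- 5 \left(\left(-1\right) 2\right)\right) = - 8 \left(\left(-5\right) \left(-2\right)\right) = \left(-8\right) 10 = -80$)
$U{\left(t \right)} = 69$ ($U{\left(t \right)} = -80 + 149 = 69$)
$U{\left(335 \right)} + \left(D{\left(-398,-261 \right)} - 244185\right) = 69 - 244583 = -244514$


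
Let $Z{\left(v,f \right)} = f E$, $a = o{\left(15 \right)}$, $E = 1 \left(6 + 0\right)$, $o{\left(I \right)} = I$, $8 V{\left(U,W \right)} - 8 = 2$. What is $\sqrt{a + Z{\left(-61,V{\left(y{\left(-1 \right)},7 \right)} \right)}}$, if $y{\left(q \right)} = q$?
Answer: $\frac{3 \sqrt{10}}{2} \approx 4.7434$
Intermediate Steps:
$V{\left(U,W \right)} = \frac{5}{4}$ ($V{\left(U,W \right)} = 1 + \frac{1}{8} \cdot 2 = 1 + \frac{1}{4} = \frac{5}{4}$)
$E = 6$ ($E = 1 \cdot 6 = 6$)
$a = 15$
$Z{\left(v,f \right)} = 6 f$ ($Z{\left(v,f \right)} = f 6 = 6 f$)
$\sqrt{a + Z{\left(-61,V{\left(y{\left(-1 \right)},7 \right)} \right)}} = \sqrt{15 + 6 \cdot \frac{5}{4}} = \sqrt{15 + \frac{15}{2}} = \sqrt{\frac{45}{2}} = \frac{3 \sqrt{10}}{2}$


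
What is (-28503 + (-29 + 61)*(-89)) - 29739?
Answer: -61090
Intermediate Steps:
(-28503 + (-29 + 61)*(-89)) - 29739 = (-28503 + 32*(-89)) - 29739 = (-28503 - 2848) - 29739 = -31351 - 29739 = -61090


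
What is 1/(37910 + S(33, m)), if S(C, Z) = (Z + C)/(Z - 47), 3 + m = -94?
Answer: 9/341194 ≈ 2.6378e-5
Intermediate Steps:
m = -97 (m = -3 - 94 = -97)
S(C, Z) = (C + Z)/(-47 + Z)
1/(37910 + S(33, m)) = 1/(37910 + (33 - 97)/(-47 - 97)) = 1/(37910 - 64/(-144)) = 1/(37910 - 1/144*(-64)) = 1/(37910 + 4/9) = 1/(341194/9) = 9/341194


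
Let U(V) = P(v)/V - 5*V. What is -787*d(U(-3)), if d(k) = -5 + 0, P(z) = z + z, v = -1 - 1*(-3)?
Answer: 3935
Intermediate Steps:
v = 2 (v = -1 + 3 = 2)
P(z) = 2*z
U(V) = -5*V + 4/V (U(V) = (2*2)/V - 5*V = 4/V - 5*V = -5*V + 4/V)
d(k) = -5
-787*d(U(-3)) = -787*(-5) = 3935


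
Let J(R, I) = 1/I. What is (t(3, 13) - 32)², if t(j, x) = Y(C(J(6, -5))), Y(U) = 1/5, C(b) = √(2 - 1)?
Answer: 25281/25 ≈ 1011.2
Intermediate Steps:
C(b) = 1 (C(b) = √1 = 1)
Y(U) = ⅕
t(j, x) = ⅕
(t(3, 13) - 32)² = (⅕ - 32)² = (-159/5)² = 25281/25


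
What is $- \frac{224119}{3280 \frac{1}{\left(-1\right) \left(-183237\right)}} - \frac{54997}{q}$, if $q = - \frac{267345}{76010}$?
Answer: $- \frac{2193063421458887}{175378320} \approx -1.2505 \cdot 10^{7}$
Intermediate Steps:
$q = - \frac{53469}{15202}$ ($q = \left(-267345\right) \frac{1}{76010} = - \frac{53469}{15202} \approx -3.5172$)
$- \frac{224119}{3280 \frac{1}{\left(-1\right) \left(-183237\right)}} - \frac{54997}{q} = - \frac{224119}{3280 \frac{1}{\left(-1\right) \left(-183237\right)}} - \frac{54997}{- \frac{53469}{15202}} = - \frac{224119}{3280 \cdot \frac{1}{183237}} - - \frac{836064394}{53469} = - \frac{224119}{3280 \cdot \frac{1}{183237}} + \frac{836064394}{53469} = - \frac{224119}{\frac{3280}{183237}} + \frac{836064394}{53469} = \left(-224119\right) \frac{183237}{3280} + \frac{836064394}{53469} = - \frac{41066893203}{3280} + \frac{836064394}{53469} = - \frac{2193063421458887}{175378320}$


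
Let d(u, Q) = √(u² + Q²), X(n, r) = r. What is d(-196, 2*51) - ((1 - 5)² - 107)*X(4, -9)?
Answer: -819 + 2*√12205 ≈ -598.05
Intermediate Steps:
d(u, Q) = √(Q² + u²)
d(-196, 2*51) - ((1 - 5)² - 107)*X(4, -9) = √((2*51)² + (-196)²) - ((1 - 5)² - 107)*(-9) = √(102² + 38416) - ((-4)² - 107)*(-9) = √(10404 + 38416) - (16 - 107)*(-9) = √48820 - (-91)*(-9) = 2*√12205 - 1*819 = 2*√12205 - 819 = -819 + 2*√12205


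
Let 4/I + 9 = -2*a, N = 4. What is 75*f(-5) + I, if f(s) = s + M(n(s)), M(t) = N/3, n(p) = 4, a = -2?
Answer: -1379/5 ≈ -275.80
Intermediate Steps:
M(t) = 4/3
I = -⅘ (I = 4/(-9 - 2*(-2)) = 4/(-9 + 4) = 4/(-5) = 4*(-⅕) = -⅘ ≈ -0.80000)
f(s) = 4/3 + s (f(s) = s + 4/3 = 4/3 + s)
75*f(-5) + I = 75*(4/3 - 5) - ⅘ = 75*(-11/3) - ⅘ = -275 - ⅘ = -1379/5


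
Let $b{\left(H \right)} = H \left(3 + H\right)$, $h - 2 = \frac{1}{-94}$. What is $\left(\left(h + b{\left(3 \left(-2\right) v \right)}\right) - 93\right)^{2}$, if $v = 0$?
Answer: $\frac{73188025}{8836} \approx 8282.9$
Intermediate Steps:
$h = \frac{187}{94}$ ($h = 2 + \frac{1}{-94} = 2 - \frac{1}{94} = \frac{187}{94} \approx 1.9894$)
$\left(\left(h + b{\left(3 \left(-2\right) v \right)}\right) - 93\right)^{2} = \left(\left(\frac{187}{94} + 3 \left(-2\right) 0 \left(3 + 3 \left(-2\right) 0\right)\right) - 93\right)^{2} = \left(\left(\frac{187}{94} + \left(-6\right) 0 \left(3 - 0\right)\right) - 93\right)^{2} = \left(\left(\frac{187}{94} + 0 \left(3 + 0\right)\right) - 93\right)^{2} = \left(\left(\frac{187}{94} + 0 \cdot 3\right) - 93\right)^{2} = \left(\left(\frac{187}{94} + 0\right) - 93\right)^{2} = \left(\frac{187}{94} - 93\right)^{2} = \left(- \frac{8555}{94}\right)^{2} = \frac{73188025}{8836}$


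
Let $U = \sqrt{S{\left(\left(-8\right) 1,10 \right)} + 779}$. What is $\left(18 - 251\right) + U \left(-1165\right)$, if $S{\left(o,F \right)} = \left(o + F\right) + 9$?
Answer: $-233 - 1165 \sqrt{790} \approx -32978.0$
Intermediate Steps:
$S{\left(o,F \right)} = 9 + F + o$ ($S{\left(o,F \right)} = \left(F + o\right) + 9 = 9 + F + o$)
$U = \sqrt{790}$ ($U = \sqrt{\left(9 + 10 - 8\right) + 779} = \sqrt{11 + 779} = \sqrt{790} \approx 28.107$)
$\left(18 - 251\right) + U \left(-1165\right) = \left(18 - 251\right) + \sqrt{790} \left(-1165\right) = \left(18 - 251\right) - 1165 \sqrt{790} = -233 - 1165 \sqrt{790}$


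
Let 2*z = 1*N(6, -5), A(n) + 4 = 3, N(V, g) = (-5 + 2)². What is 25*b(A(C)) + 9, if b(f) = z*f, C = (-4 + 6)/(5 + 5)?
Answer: -207/2 ≈ -103.50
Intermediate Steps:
N(V, g) = 9 (N(V, g) = (-3)² = 9)
C = ⅕ (C = 2/10 = 2*(⅒) = ⅕ ≈ 0.20000)
A(n) = -1 (A(n) = -4 + 3 = -1)
z = 9/2 (z = (1*9)/2 = (½)*9 = 9/2 ≈ 4.5000)
b(f) = 9*f/2
25*b(A(C)) + 9 = 25*((9/2)*(-1)) + 9 = 25*(-9/2) + 9 = -225/2 + 9 = -207/2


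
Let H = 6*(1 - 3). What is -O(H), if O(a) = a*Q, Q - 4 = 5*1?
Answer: 108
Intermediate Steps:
Q = 9 (Q = 4 + 5*1 = 4 + 5 = 9)
H = -12 (H = 6*(-2) = -12)
O(a) = 9*a (O(a) = a*9 = 9*a)
-O(H) = -9*(-12) = -1*(-108) = 108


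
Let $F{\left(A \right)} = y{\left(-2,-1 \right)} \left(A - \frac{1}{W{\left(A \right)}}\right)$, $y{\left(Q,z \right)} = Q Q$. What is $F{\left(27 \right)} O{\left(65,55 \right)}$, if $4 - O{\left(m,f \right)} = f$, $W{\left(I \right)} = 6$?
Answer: $-5474$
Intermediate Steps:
$y{\left(Q,z \right)} = Q^{2}$
$F{\left(A \right)} = - \frac{2}{3} + 4 A$ ($F{\left(A \right)} = \left(-2\right)^{2} \left(A - \frac{1}{6}\right) = 4 \left(A - \frac{1}{6}\right) = 4 \left(- \frac{1}{6} + A\right) = - \frac{2}{3} + 4 A$)
$O{\left(m,f \right)} = 4 - f$
$F{\left(27 \right)} O{\left(65,55 \right)} = \left(- \frac{2}{3} + 4 \cdot 27\right) \left(4 - 55\right) = \left(- \frac{2}{3} + 108\right) \left(4 - 55\right) = \frac{322}{3} \left(-51\right) = -5474$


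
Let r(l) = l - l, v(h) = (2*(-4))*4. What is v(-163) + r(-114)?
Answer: -32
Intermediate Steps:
v(h) = -32 (v(h) = -8*4 = -32)
r(l) = 0
v(-163) + r(-114) = -32 + 0 = -32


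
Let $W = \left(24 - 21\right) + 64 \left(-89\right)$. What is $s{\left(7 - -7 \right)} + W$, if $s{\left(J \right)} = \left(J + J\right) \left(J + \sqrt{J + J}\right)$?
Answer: $-5301 + 56 \sqrt{7} \approx -5152.8$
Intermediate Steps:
$W = -5693$ ($W = \left(24 - 21\right) - 5696 = 3 - 5696 = -5693$)
$s{\left(J \right)} = 2 J \left(J + \sqrt{2} \sqrt{J}\right)$ ($s{\left(J \right)} = 2 J \left(J + \sqrt{2 J}\right) = 2 J \left(J + \sqrt{2} \sqrt{J}\right)$)
$s{\left(7 - -7 \right)} + W = \left(2 \left(7 - -7\right)^{2} + 2 \sqrt{2} \left(7 - -7\right)^{\frac{3}{2}}\right) - 5693 = \left(2 \left(7 + 7\right)^{2} + 2 \sqrt{2} \left(7 + 7\right)^{\frac{3}{2}}\right) - 5693 = \left(2 \cdot 14^{2} + 2 \sqrt{2} \cdot 14^{\frac{3}{2}}\right) - 5693 = \left(2 \cdot 196 + 2 \sqrt{2} \cdot 14 \sqrt{14}\right) - 5693 = \left(392 + 56 \sqrt{7}\right) - 5693 = -5301 + 56 \sqrt{7}$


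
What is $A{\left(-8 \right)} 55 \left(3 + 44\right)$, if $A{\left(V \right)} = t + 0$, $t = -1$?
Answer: $-2585$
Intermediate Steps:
$A{\left(V \right)} = -1$ ($A{\left(V \right)} = -1 + 0 = -1$)
$A{\left(-8 \right)} 55 \left(3 + 44\right) = \left(-1\right) 55 \left(3 + 44\right) = \left(-55\right) 47 = -2585$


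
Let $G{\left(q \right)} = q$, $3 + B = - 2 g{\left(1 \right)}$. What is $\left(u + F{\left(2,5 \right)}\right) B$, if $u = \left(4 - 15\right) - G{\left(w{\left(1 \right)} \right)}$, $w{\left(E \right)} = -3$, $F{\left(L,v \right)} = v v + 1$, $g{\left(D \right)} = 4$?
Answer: $-198$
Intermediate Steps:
$F{\left(L,v \right)} = 1 + v^{2}$ ($F{\left(L,v \right)} = v^{2} + 1 = 1 + v^{2}$)
$B = -11$ ($B = -3 - 8 = -11$)
$u = -8$ ($u = \left(4 - 15\right) - -3 = \left(4 - 15\right) + 3 = -11 + 3 = -8$)
$\left(u + F{\left(2,5 \right)}\right) B = \left(-8 + \left(1 + 5^{2}\right)\right) \left(-11\right) = \left(-8 + \left(1 + 25\right)\right) \left(-11\right) = \left(-8 + 26\right) \left(-11\right) = 18 \left(-11\right) = -198$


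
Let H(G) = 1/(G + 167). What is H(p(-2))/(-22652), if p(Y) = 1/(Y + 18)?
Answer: -4/15137199 ≈ -2.6425e-7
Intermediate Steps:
p(Y) = 1/(18 + Y)
H(G) = 1/(167 + G)
H(p(-2))/(-22652) = 1/((167 + 1/(18 - 2))*(-22652)) = -1/22652/(167 + 1/16) = -1/22652/(2673/16) = (16/2673)*(-1/22652) = -4/15137199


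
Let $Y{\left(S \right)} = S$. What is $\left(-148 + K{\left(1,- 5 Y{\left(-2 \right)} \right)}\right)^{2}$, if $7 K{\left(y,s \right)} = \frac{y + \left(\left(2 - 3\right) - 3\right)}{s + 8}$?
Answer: $\frac{38651089}{1764} \approx 21911.0$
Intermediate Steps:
$K{\left(y,s \right)} = \frac{-4 + y}{7 \left(8 + s\right)}$ ($K{\left(y,s \right)} = \frac{\left(y + \left(\left(2 - 3\right) - 3\right)\right) \frac{1}{s + 8}}{7} = \frac{\left(y - 4\right) \frac{1}{8 + s}}{7} = \frac{\left(-4 + y\right) \frac{1}{8 + s}}{7} = \frac{\frac{1}{8 + s} \left(-4 + y\right)}{7} = \frac{-4 + y}{7 \left(8 + s\right)}$)
$\left(-148 + K{\left(1,- 5 Y{\left(-2 \right)} \right)}\right)^{2} = \left(-148 + \frac{-4 + 1}{7 \left(8 - -10\right)}\right)^{2} = \left(-148 + \frac{1}{7} \frac{1}{8 + 10} \left(-3\right)\right)^{2} = \left(-148 + \frac{1}{7} \cdot \frac{1}{18} \left(-3\right)\right)^{2} = \left(-148 - \frac{1}{42}\right)^{2} = \left(- \frac{6217}{42}\right)^{2} = \frac{38651089}{1764}$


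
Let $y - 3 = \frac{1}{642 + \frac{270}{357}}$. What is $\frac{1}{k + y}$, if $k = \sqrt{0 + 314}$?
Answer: $- \frac{17560344504}{1784321687327} + \frac{5850414144 \sqrt{314}}{1784321687327} \approx 0.048259$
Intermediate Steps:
$k = \sqrt{314} \approx 17.72$
$y = \frac{229583}{76488}$ ($y = 3 + \frac{1}{642 + \frac{270}{357}} = 3 + \frac{1}{642 + 270 \cdot \frac{1}{357}} = 3 + \frac{1}{642 + \frac{90}{119}} = 3 + \frac{1}{\frac{76488}{119}} = 3 + \frac{119}{76488} = \frac{229583}{76488} \approx 3.0016$)
$\frac{1}{k + y} = \frac{1}{\sqrt{314} + \frac{229583}{76488}} = \frac{1}{\frac{229583}{76488} + \sqrt{314}}$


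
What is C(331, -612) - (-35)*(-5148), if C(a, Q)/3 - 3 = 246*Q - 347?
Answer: -632868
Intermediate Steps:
C(a, Q) = -1032 + 738*Q (C(a, Q) = 9 + 3*(246*Q - 347) = 9 + 3*(-347 + 246*Q) = 9 + (-1041 + 738*Q) = -1032 + 738*Q)
C(331, -612) - (-35)*(-5148) = (-1032 + 738*(-612)) - (-35)*(-5148) = (-1032 - 451656) - 1*180180 = -452688 - 180180 = -632868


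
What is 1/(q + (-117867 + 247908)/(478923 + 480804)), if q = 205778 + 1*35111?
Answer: 319909/77062602448 ≈ 4.1513e-6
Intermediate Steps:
q = 240889 (q = 205778 + 35111 = 240889)
1/(q + (-117867 + 247908)/(478923 + 480804)) = 1/(240889 + (-117867 + 247908)/(478923 + 480804)) = 1/(240889 + 130041/959727) = 1/(240889 + 130041*(1/959727)) = 1/(240889 + 43347/319909) = 1/(77062602448/319909) = 319909/77062602448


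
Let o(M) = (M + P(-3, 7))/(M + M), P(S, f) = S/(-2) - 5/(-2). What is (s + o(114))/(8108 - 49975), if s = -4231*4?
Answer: 275611/681834 ≈ 0.40422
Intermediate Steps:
P(S, f) = 5/2 - S/2 (P(S, f) = S*(-½) - 5*(-½) = -S/2 + 5/2 = 5/2 - S/2)
o(M) = (4 + M)/(2*M) (o(M) = (M + (5/2 - ½*(-3)))/(M + M) = (M + (5/2 + 3/2))/((2*M)) = (M + 4)*(1/(2*M)) = (4 + M)*(1/(2*M)) = (4 + M)/(2*M))
s = -16924
(s + o(114))/(8108 - 49975) = (-16924 + (½)*(4 + 114)/114)/(8108 - 49975) = (-16924 + (½)*(1/114)*118)/(-41867) = (-16924 + 59/114)*(-1/41867) = -1929277/114*(-1/41867) = 275611/681834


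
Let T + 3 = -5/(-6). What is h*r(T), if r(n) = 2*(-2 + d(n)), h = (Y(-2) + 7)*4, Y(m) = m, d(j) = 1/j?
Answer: -1280/13 ≈ -98.462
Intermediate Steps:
T = -13/6 (T = -3 - 5/(-6) = -3 - 5*(-⅙) = -3 + ⅚ = -13/6 ≈ -2.1667)
h = 20 (h = (-2 + 7)*4 = 5*4 = 20)
r(n) = -4 + 2/n (r(n) = 2*(-2 + 1/n) = -4 + 2/n)
h*r(T) = 20*(-4 + 2/(-13/6)) = 20*(-4 + 2*(-6/13)) = 20*(-4 - 12/13) = 20*(-64/13) = -1280/13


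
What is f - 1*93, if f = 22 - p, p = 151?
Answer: -222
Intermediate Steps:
f = -129 (f = 22 - 1*151 = 22 - 151 = -129)
f - 1*93 = -129 - 1*93 = -129 - 93 = -222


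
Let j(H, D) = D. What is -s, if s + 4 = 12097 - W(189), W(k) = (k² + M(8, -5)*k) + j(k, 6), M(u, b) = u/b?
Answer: 116658/5 ≈ 23332.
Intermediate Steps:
W(k) = 6 + k² - 8*k/5 (W(k) = (k² + (8/(-5))*k) + 6 = (k² + (8*(-⅕))*k) + 6 = (k² - 8*k/5) + 6 = 6 + k² - 8*k/5)
s = -116658/5 (s = -4 + (12097 - (6 + 189² - 8/5*189)) = -4 + (12097 - (6 + 35721 - 1512/5)) = -4 + (12097 - 1*177123/5) = -4 + (12097 - 177123/5) = -4 - 116638/5 = -116658/5 ≈ -23332.)
-s = -1*(-116658/5) = 116658/5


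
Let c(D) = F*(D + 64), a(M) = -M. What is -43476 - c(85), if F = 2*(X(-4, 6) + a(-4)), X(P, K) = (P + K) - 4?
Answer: -44072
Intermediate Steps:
X(P, K) = -4 + K + P (X(P, K) = (K + P) - 4 = -4 + K + P)
F = 4 (F = 2*((-4 + 6 - 4) - 1*(-4)) = 2*(-2 + 4) = 2*2 = 4)
c(D) = 256 + 4*D (c(D) = 4*(D + 64) = 4*(64 + D) = 256 + 4*D)
-43476 - c(85) = -43476 - (256 + 4*85) = -43476 - (256 + 340) = -43476 - 1*596 = -43476 - 596 = -44072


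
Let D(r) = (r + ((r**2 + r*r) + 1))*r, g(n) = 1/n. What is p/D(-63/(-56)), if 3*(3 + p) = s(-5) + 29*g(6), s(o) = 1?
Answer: -2432/12069 ≈ -0.20151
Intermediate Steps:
D(r) = r*(1 + r + 2*r**2) (D(r) = (r + ((r**2 + r**2) + 1))*r = (r + (2*r**2 + 1))*r = (r + (1 + 2*r**2))*r = (1 + r + 2*r**2)*r = r*(1 + r + 2*r**2))
p = -19/18 (p = -3 + (1 + 29/6)/3 = -3 + (1/3)*(35/6) = -3 + 35/18 = -19/18 ≈ -1.0556)
p/D(-63/(-56)) = -19*8/(9*(1 - 63/(-56) + 2*(-63/(-56))**2))/18 = -19*8/(9*(1 - 63*(-1/56) + 2*(-63*(-1/56))**2))/18 = -19*8/(9*(1 + 9/8 + 2*(9/8)**2))/18 = -19*8/(9*(1 + 9/8 + 2*(81/64)))/18 = -19*8/(9*(1 + 9/8 + 81/32))/18 = -19/(18*((9/8)*(149/32))) = -19/(18*1341/256) = -19/18*256/1341 = -2432/12069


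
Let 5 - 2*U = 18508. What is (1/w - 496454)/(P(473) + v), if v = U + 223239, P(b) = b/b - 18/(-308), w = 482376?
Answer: -18439767092131/7948166754744 ≈ -2.3200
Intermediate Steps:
P(b) = 163/154 (P(b) = 1 - 18*(-1/308) = 1 + 9/154 = 163/154)
U = -18503/2 (U = 5/2 - ½*18508 = 5/2 - 9254 = -18503/2 ≈ -9251.5)
v = 427975/2 (v = -18503/2 + 223239 = 427975/2 ≈ 2.1399e+5)
(1/w - 496454)/(P(473) + v) = (1/482376 - 496454)/(163/154 + 427975/2) = (1/482376 - 496454)/(16477119/77) = -239477494703/482376*77/16477119 = -18439767092131/7948166754744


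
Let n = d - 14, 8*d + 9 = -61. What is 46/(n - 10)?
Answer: -184/131 ≈ -1.4046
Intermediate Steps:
d = -35/4 (d = -9/8 + (⅛)*(-61) = -9/8 - 61/8 = -35/4 ≈ -8.7500)
n = -91/4 (n = -35/4 - 14 = -91/4 ≈ -22.750)
46/(n - 10) = 46/(-91/4 - 10) = 46/(-131/4) = 46*(-4/131) = -184/131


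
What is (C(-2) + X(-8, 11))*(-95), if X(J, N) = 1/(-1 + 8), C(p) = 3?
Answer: -2090/7 ≈ -298.57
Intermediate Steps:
X(J, N) = ⅐ (X(J, N) = 1/7 = ⅐)
(C(-2) + X(-8, 11))*(-95) = (3 + ⅐)*(-95) = (22/7)*(-95) = -2090/7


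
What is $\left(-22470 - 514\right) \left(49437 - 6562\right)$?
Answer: $-985439000$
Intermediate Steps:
$\left(-22470 - 514\right) \left(49437 - 6562\right) = - 22984 \left(49437 + \left(-12574 + 6012\right)\right) = - 22984 \left(49437 - 6562\right) = \left(-22984\right) 42875 = -985439000$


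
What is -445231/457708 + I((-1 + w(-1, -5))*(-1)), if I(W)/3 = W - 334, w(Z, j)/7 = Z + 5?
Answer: -496142995/457708 ≈ -1084.0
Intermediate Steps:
w(Z, j) = 35 + 7*Z (w(Z, j) = 7*(Z + 5) = 7*(5 + Z) = 35 + 7*Z)
I(W) = -1002 + 3*W (I(W) = 3*(W - 334) = 3*(-334 + W) = -1002 + 3*W)
-445231/457708 + I((-1 + w(-1, -5))*(-1)) = -445231/457708 + (-1002 + 3*((-1 + (35 + 7*(-1)))*(-1))) = -445231*1/457708 + (-1002 + 3*((-1 + (35 - 7))*(-1))) = -445231/457708 + (-1002 + 3*((-1 + 28)*(-1))) = -445231/457708 + (-1002 + 3*(27*(-1))) = -445231/457708 + (-1002 + 3*(-27)) = -445231/457708 + (-1002 - 81) = -445231/457708 - 1083 = -496142995/457708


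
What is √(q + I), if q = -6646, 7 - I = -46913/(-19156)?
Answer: I*√609273806033/9578 ≈ 81.495*I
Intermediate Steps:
I = 87179/19156 (I = 7 - (-46913)/(-19156) = 7 - (-46913)*(-1)/19156 = 7 - 1*46913/19156 = 7 - 46913/19156 = 87179/19156 ≈ 4.5510)
√(q + I) = √(-6646 + 87179/19156) = √(-127223597/19156) = I*√609273806033/9578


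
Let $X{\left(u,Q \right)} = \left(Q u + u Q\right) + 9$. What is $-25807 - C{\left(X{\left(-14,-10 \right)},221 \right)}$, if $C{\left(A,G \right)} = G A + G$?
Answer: $-89897$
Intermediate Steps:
$X{\left(u,Q \right)} = 9 + 2 Q u$ ($X{\left(u,Q \right)} = \left(Q u + Q u\right) + 9 = 2 Q u + 9 = 9 + 2 Q u$)
$C{\left(A,G \right)} = G + A G$ ($C{\left(A,G \right)} = A G + G = G + A G$)
$-25807 - C{\left(X{\left(-14,-10 \right)},221 \right)} = -25807 - 221 \left(1 + \left(9 + 2 \left(-10\right) \left(-14\right)\right)\right) = -25807 - 221 \left(1 + \left(9 + 280\right)\right) = -25807 - 221 \left(1 + 289\right) = -25807 - 221 \cdot 290 = -25807 - 64090 = -89897$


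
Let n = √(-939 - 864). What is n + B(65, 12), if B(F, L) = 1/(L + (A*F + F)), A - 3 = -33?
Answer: -1/1873 + I*√1803 ≈ -0.0005339 + 42.462*I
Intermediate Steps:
A = -30 (A = 3 - 33 = -30)
B(F, L) = 1/(L - 29*F) (B(F, L) = 1/(L + (-30*F + F)) = 1/(L - 29*F))
n = I*√1803 (n = √(-1803) = I*√1803 ≈ 42.462*I)
n + B(65, 12) = I*√1803 + 1/(12 - 29*65) = I*√1803 + 1/(12 - 1885) = I*√1803 + 1/(-1873) = I*√1803 - 1/1873 = -1/1873 + I*√1803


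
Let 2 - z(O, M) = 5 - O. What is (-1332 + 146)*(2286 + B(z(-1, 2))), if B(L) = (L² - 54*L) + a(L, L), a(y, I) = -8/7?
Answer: -20894948/7 ≈ -2.9850e+6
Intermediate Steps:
z(O, M) = -3 + O (z(O, M) = 2 - (5 - O) = 2 + (-5 + O) = -3 + O)
a(y, I) = -8/7 (a(y, I) = -8*⅐ = -8/7)
B(L) = -8/7 + L² - 54*L (B(L) = (L² - 54*L) - 8/7 = -8/7 + L² - 54*L)
(-1332 + 146)*(2286 + B(z(-1, 2))) = (-1332 + 146)*(2286 + (-8/7 + (-3 - 1)² - 54*(-3 - 1))) = -1186*(2286 + (-8/7 + (-4)² - 54*(-4))) = -1186*(2286 + (-8/7 + 16 + 216)) = -1186*(2286 + 1616/7) = -1186*17618/7 = -20894948/7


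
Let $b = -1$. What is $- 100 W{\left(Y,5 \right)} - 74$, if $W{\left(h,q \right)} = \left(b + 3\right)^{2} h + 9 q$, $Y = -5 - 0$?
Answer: $-2574$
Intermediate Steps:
$Y = -5$ ($Y = -5 + 0 = -5$)
$W{\left(h,q \right)} = 4 h + 9 q$ ($W{\left(h,q \right)} = \left(-1 + 3\right)^{2} h + 9 q = 2^{2} h + 9 q = 4 h + 9 q$)
$- 100 W{\left(Y,5 \right)} - 74 = - 100 \left(4 \left(-5\right) + 9 \cdot 5\right) - 74 = - 100 \left(-20 + 45\right) - 74 = \left(-100\right) 25 - 74 = -2500 - 74 = -2574$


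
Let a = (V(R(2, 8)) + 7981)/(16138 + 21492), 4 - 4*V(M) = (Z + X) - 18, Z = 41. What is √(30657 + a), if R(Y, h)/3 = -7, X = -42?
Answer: 9*√2143759538010/75260 ≈ 175.09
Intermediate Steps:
R(Y, h) = -21 (R(Y, h) = 3*(-7) = -21)
V(M) = 23/4 (V(M) = 1 - ((41 - 42) - 18)/4 = 1 - (-1 - 18)/4 = 1 - ¼*(-19) = 1 + 19/4 = 23/4)
a = 31947/150520 (a = (23/4 + 7981)/(16138 + 21492) = (31947/4)/37630 = (31947/4)*(1/37630) = 31947/150520 ≈ 0.21224)
√(30657 + a) = √(30657 + 31947/150520) = √(4614523587/150520) = 9*√2143759538010/75260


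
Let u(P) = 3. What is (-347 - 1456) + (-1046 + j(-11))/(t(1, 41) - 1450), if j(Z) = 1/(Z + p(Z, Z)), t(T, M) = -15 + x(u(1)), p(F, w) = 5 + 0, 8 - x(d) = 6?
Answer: -15820457/8778 ≈ -1802.3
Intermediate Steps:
x(d) = 2 (x(d) = 8 - 1*6 = 8 - 6 = 2)
p(F, w) = 5
t(T, M) = -13 (t(T, M) = -15 + 2 = -13)
j(Z) = 1/(5 + Z) (j(Z) = 1/(Z + 5) = 1/(5 + Z))
(-347 - 1456) + (-1046 + j(-11))/(t(1, 41) - 1450) = (-347 - 1456) + (-1046 + 1/(5 - 11))/(-13 - 1450) = -1803 + (-1046 + 1/(-6))/(-1463) = -1803 + (-1046 - ⅙)*(-1/1463) = -1803 - 6277/6*(-1/1463) = -1803 + 6277/8778 = -15820457/8778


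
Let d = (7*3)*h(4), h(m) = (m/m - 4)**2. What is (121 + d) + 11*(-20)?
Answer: 90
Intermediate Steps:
h(m) = 9 (h(m) = (1 - 4)**2 = (-3)**2 = 9)
d = 189 (d = (7*3)*9 = 21*9 = 189)
(121 + d) + 11*(-20) = (121 + 189) + 11*(-20) = 310 - 220 = 90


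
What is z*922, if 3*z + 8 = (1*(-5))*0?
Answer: -7376/3 ≈ -2458.7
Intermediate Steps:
z = -8/3 (z = -8/3 + ((1*(-5))*0)/3 = -8/3 + (-5*0)/3 = -8/3 + (1/3)*0 = -8/3 + 0 = -8/3 ≈ -2.6667)
z*922 = -8/3*922 = -7376/3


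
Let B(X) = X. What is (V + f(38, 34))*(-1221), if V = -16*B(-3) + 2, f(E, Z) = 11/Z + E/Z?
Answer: -2135529/34 ≈ -62810.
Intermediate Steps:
V = 50 (V = -16*(-3) + 2 = 48 + 2 = 50)
(V + f(38, 34))*(-1221) = (50 + (11 + 38)/34)*(-1221) = (50 + (1/34)*49)*(-1221) = (50 + 49/34)*(-1221) = (1749/34)*(-1221) = -2135529/34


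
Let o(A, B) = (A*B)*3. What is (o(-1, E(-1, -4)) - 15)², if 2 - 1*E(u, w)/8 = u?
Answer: 7569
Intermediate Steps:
E(u, w) = 16 - 8*u
o(A, B) = 3*A*B
(o(-1, E(-1, -4)) - 15)² = (3*(-1)*(16 - 8*(-1)) - 15)² = (3*(-1)*(16 + 8) - 15)² = (3*(-1)*24 - 15)² = (-72 - 15)² = (-87)² = 7569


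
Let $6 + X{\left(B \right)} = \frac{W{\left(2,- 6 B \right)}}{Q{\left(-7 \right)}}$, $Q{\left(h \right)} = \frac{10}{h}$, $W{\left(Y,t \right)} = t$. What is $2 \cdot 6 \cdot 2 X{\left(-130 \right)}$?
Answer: $-13248$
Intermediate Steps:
$X{\left(B \right)} = -6 + \frac{21 B}{5}$ ($X{\left(B \right)} = -6 + \frac{\left(-6\right) B}{10 \frac{1}{-7}} = -6 + \frac{\left(-6\right) B}{10 \left(- \frac{1}{7}\right)} = -6 + \frac{\left(-6\right) B}{- \frac{10}{7}} = -6 + - 6 B \left(- \frac{7}{10}\right) = -6 + \frac{21 B}{5}$)
$2 \cdot 6 \cdot 2 X{\left(-130 \right)} = 2 \cdot 6 \cdot 2 \left(-6 + \frac{21}{5} \left(-130\right)\right) = 12 \cdot 2 \left(-6 - 546\right) = 24 \left(-552\right) = -13248$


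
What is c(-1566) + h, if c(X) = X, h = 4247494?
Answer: 4245928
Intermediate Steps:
c(-1566) + h = -1566 + 4247494 = 4245928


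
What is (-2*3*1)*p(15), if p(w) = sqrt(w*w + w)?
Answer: -24*sqrt(15) ≈ -92.952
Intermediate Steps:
p(w) = sqrt(w + w**2) (p(w) = sqrt(w**2 + w) = sqrt(w + w**2))
(-2*3*1)*p(15) = (-2*3*1)*sqrt(15*(1 + 15)) = (-6*1)*sqrt(15*16) = -24*sqrt(15)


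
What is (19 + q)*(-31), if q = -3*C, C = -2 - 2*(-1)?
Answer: -589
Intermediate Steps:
C = 0 (C = -2 + 2 = 0)
q = 0 (q = -3*0 = 0)
(19 + q)*(-31) = (19 + 0)*(-31) = 19*(-31) = -589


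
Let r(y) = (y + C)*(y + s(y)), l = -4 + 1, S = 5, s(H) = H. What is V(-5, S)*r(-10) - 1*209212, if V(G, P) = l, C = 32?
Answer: -207892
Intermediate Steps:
l = -3
r(y) = 2*y*(32 + y) (r(y) = (y + 32)*(y + y) = (32 + y)*(2*y) = 2*y*(32 + y))
V(G, P) = -3
V(-5, S)*r(-10) - 1*209212 = -6*(-10)*(32 - 10) - 1*209212 = -6*(-10)*22 - 209212 = -3*(-440) - 209212 = 1320 - 209212 = -207892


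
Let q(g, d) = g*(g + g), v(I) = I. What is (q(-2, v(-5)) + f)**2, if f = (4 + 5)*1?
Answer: 289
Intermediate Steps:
q(g, d) = 2*g**2 (q(g, d) = g*(2*g) = 2*g**2)
f = 9 (f = 9*1 = 9)
(q(-2, v(-5)) + f)**2 = (2*(-2)**2 + 9)**2 = (2*4 + 9)**2 = (8 + 9)**2 = 17**2 = 289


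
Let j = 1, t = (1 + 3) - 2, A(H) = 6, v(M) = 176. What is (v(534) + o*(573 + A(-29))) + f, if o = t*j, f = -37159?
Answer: -35825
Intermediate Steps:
t = 2 (t = 4 - 2 = 2)
o = 2 (o = 2*1 = 2)
(v(534) + o*(573 + A(-29))) + f = (176 + 2*(573 + 6)) - 37159 = (176 + 2*579) - 37159 = (176 + 1158) - 37159 = 1334 - 37159 = -35825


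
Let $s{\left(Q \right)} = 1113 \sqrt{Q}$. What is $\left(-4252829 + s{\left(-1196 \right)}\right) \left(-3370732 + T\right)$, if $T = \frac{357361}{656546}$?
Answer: $\frac{9411681771701195819}{656546} - \frac{2463113803048143 i \sqrt{299}}{328273} \approx 1.4335 \cdot 10^{13} - 1.2974 \cdot 10^{11} i$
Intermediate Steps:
$T = \frac{357361}{656546}$ ($T = 357361 \cdot \frac{1}{656546} = \frac{357361}{656546} \approx 0.5443$)
$\left(-4252829 + s{\left(-1196 \right)}\right) \left(-3370732 + T\right) = \left(-4252829 + 1113 \sqrt{-1196}\right) \left(-3370732 + \frac{357361}{656546}\right) = \left(-4252829 + 1113 \cdot 2 i \sqrt{299}\right) \left(- \frac{2213040254311}{656546}\right) = \left(-4252829 + 2226 i \sqrt{299}\right) \left(- \frac{2213040254311}{656546}\right) = \frac{9411681771701195819}{656546} - \frac{2463113803048143 i \sqrt{299}}{328273}$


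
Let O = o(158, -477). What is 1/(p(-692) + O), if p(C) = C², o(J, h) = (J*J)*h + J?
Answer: -1/11428806 ≈ -8.7498e-8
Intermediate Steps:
o(J, h) = J + h*J² (o(J, h) = J²*h + J = h*J² + J = J + h*J²)
O = -11907670 (O = 158*(1 + 158*(-477)) = 158*(1 - 75366) = 158*(-75365) = -11907670)
1/(p(-692) + O) = 1/((-692)² - 11907670) = 1/(478864 - 11907670) = 1/(-11428806) = -1/11428806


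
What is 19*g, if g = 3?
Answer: 57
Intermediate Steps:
19*g = 19*3 = 57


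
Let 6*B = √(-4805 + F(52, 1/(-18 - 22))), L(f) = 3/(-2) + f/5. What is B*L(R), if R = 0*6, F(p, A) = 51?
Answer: -I*√4754/4 ≈ -17.237*I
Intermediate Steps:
R = 0
L(f) = -3/2 + f/5 (L(f) = 3*(-½) + f*(⅕) = -3/2 + f/5)
B = I*√4754/6 (B = √(-4805 + 51)/6 = √(-4754)/6 = (I*√4754)/6 = I*√4754/6 ≈ 11.492*I)
B*L(R) = (I*√4754/6)*(-3/2 + (⅕)*0) = (I*√4754/6)*(-3/2 + 0) = (I*√4754/6)*(-3/2) = -I*√4754/4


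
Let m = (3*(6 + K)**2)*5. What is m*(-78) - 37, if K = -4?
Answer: -4717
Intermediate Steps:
m = 60 (m = (3*(6 - 4)**2)*5 = (3*2**2)*5 = (3*4)*5 = 12*5 = 60)
m*(-78) - 37 = 60*(-78) - 37 = -4680 - 37 = -4717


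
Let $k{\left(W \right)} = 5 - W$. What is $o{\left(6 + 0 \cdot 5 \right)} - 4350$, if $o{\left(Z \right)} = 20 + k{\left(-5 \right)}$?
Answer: $-4320$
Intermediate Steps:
$o{\left(Z \right)} = 30$ ($o{\left(Z \right)} = 20 + \left(5 - -5\right) = 20 + \left(5 + 5\right) = 20 + 10 = 30$)
$o{\left(6 + 0 \cdot 5 \right)} - 4350 = 30 - 4350 = -4320$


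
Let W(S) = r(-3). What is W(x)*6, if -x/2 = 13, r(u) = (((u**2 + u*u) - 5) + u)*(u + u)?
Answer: -360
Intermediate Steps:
r(u) = 2*u*(-5 + u + 2*u**2) (r(u) = (((u**2 + u**2) - 5) + u)*(2*u) = ((2*u**2 - 5) + u)*(2*u) = ((-5 + 2*u**2) + u)*(2*u) = (-5 + u + 2*u**2)*(2*u) = 2*u*(-5 + u + 2*u**2))
x = -26 (x = -2*13 = -26)
W(S) = -60 (W(S) = 2*(-3)*(-5 - 3 + 2*(-3)**2) = 2*(-3)*(-5 - 3 + 2*9) = 2*(-3)*(-5 - 3 + 18) = 2*(-3)*10 = -60)
W(x)*6 = -60*6 = -360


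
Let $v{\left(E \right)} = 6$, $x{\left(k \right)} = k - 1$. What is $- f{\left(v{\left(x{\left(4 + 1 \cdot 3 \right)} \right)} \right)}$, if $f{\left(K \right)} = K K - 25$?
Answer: $-11$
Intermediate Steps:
$x{\left(k \right)} = -1 + k$
$f{\left(K \right)} = -25 + K^{2}$ ($f{\left(K \right)} = K^{2} - 25 = -25 + K^{2}$)
$- f{\left(v{\left(x{\left(4 + 1 \cdot 3 \right)} \right)} \right)} = - (-25 + 6^{2}) = - (-25 + 36) = \left(-1\right) 11 = -11$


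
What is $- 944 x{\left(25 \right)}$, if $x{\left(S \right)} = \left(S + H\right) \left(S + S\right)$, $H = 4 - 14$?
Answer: $-708000$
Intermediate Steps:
$H = -10$ ($H = 4 - 14 = -10$)
$x{\left(S \right)} = 2 S \left(-10 + S\right)$ ($x{\left(S \right)} = \left(S - 10\right) \left(S + S\right) = \left(-10 + S\right) 2 S = 2 S \left(-10 + S\right)$)
$- 944 x{\left(25 \right)} = - 944 \cdot 2 \cdot 25 \left(-10 + 25\right) = - 944 \cdot 2 \cdot 25 \cdot 15 = \left(-944\right) 750 = -708000$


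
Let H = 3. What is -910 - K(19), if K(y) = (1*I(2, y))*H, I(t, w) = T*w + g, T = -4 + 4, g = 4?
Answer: -922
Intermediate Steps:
T = 0
I(t, w) = 4 (I(t, w) = 0*w + 4 = 0 + 4 = 4)
K(y) = 12 (K(y) = (1*4)*3 = 4*3 = 12)
-910 - K(19) = -910 - 1*12 = -910 - 12 = -922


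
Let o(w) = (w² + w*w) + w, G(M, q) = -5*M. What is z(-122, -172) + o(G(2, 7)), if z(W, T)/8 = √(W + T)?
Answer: 190 + 56*I*√6 ≈ 190.0 + 137.17*I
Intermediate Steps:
z(W, T) = 8*√(T + W) (z(W, T) = 8*√(W + T) = 8*√(T + W))
o(w) = w + 2*w² (o(w) = (w² + w²) + w = 2*w² + w = w + 2*w²)
z(-122, -172) + o(G(2, 7)) = 8*√(-172 - 122) + (-5*2)*(1 + 2*(-5*2)) = 8*√(-294) - 10*(1 + 2*(-10)) = 8*(7*I*√6) - 10*(1 - 20) = 56*I*√6 - 10*(-19) = 56*I*√6 + 190 = 190 + 56*I*√6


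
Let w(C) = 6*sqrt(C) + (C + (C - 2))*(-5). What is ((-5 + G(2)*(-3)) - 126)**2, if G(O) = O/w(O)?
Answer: 813766/49 - 16236*sqrt(2)/49 ≈ 16139.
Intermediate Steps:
w(C) = 10 - 10*C + 6*sqrt(C) (w(C) = 6*sqrt(C) + (C + (-2 + C))*(-5) = 6*sqrt(C) + (-2 + 2*C)*(-5) = 6*sqrt(C) + (10 - 10*C) = 10 - 10*C + 6*sqrt(C))
G(O) = O/(10 - 10*O + 6*sqrt(O))
((-5 + G(2)*(-3)) - 126)**2 = ((-5 + ((1/2)*2/(5 - 5*2 + 3*sqrt(2)))*(-3)) - 126)**2 = ((-5 + ((1/2)*2/(5 - 10 + 3*sqrt(2)))*(-3)) - 126)**2 = ((-5 + ((1/2)*2/(-5 + 3*sqrt(2)))*(-3)) - 126)**2 = ((-5 - 3/(-5 + 3*sqrt(2))) - 126)**2 = (-131 - 3/(-5 + 3*sqrt(2)))**2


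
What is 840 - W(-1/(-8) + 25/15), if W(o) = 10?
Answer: 830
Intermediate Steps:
840 - W(-1/(-8) + 25/15) = 840 - 1*10 = 840 - 10 = 830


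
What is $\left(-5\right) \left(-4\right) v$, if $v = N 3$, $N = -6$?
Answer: $-360$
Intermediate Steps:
$v = -18$ ($v = \left(-6\right) 3 = -18$)
$\left(-5\right) \left(-4\right) v = \left(-5\right) \left(-4\right) \left(-18\right) = 20 \left(-18\right) = -360$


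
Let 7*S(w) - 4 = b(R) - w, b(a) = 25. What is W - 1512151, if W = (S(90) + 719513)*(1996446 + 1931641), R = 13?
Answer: 19783917433053/7 ≈ 2.8263e+12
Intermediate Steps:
S(w) = 29/7 - w/7 (S(w) = 4/7 + (25 - w)/7 = 4/7 + (25/7 - w/7) = 29/7 - w/7)
W = 19783928018110/7 (W = ((29/7 - ⅐*90) + 719513)*(1996446 + 1931641) = ((29/7 - 90/7) + 719513)*3928087 = (-61/7 + 719513)*3928087 = (5036530/7)*3928087 = 19783928018110/7 ≈ 2.8263e+12)
W - 1512151 = 19783928018110/7 - 1512151 = 19783917433053/7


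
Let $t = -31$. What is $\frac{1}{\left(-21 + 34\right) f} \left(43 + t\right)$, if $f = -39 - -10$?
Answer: $- \frac{12}{377} \approx -0.03183$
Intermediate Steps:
$f = -29$ ($f = -39 + 10 = -29$)
$\frac{1}{\left(-21 + 34\right) f} \left(43 + t\right) = \frac{1}{\left(-21 + 34\right) \left(-29\right)} \left(43 - 31\right) = \frac{1}{13} \left(- \frac{1}{29}\right) 12 = \left(- \frac{1}{377}\right) 12 = - \frac{12}{377}$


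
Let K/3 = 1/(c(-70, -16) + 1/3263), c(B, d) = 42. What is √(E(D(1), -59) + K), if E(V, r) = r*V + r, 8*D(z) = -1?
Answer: I*√15492368203306/548188 ≈ 7.1801*I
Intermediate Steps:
D(z) = -⅛ (D(z) = (⅛)*(-1) = -⅛)
K = 9789/137047 (K = 3/(42 + 1/3263) = 3/(137047/3263) = 3*(3263/137047) = 9789/137047 ≈ 0.071428)
E(V, r) = r + V*r (E(V, r) = V*r + r = r + V*r)
√(E(D(1), -59) + K) = √(-59*(1 - ⅛) + 9789/137047) = √(-59*7/8 + 9789/137047) = √(-413/8 + 9789/137047) = √(-56522099/1096376) = I*√15492368203306/548188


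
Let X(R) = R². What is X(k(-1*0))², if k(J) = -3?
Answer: 81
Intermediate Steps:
X(k(-1*0))² = ((-3)²)² = 9² = 81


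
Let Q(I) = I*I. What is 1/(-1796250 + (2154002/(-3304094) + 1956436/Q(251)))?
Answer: -104080613047/186951636913589259 ≈ -5.5672e-7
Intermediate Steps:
Q(I) = I²
1/(-1796250 + (2154002/(-3304094) + 1956436/Q(251))) = 1/(-1796250 + (2154002/(-3304094) + 1956436/(251²))) = 1/(-1796250 + (2154002*(-1/3304094) + 1956436/63001)) = 1/(-1796250 + (-1077001/1652047 + 1956436*(1/63001))) = 1/(-1796250 + (-1077001/1652047 + 1956436/63001)) = 1/(-1796250 + 3164272084491/104080613047) = 1/(-186951636913589259/104080613047) = -104080613047/186951636913589259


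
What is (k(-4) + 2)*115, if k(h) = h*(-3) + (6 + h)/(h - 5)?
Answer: 14260/9 ≈ 1584.4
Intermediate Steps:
k(h) = -3*h + (6 + h)/(-5 + h)
(k(-4) + 2)*115 = ((6 - 3*(-4)**2 + 16*(-4))/(-5 - 4) + 2)*115 = ((6 - 3*16 - 64)/(-9) + 2)*115 = (-(6 - 48 - 64)/9 + 2)*115 = (-1/9*(-106) + 2)*115 = (106/9 + 2)*115 = (124/9)*115 = 14260/9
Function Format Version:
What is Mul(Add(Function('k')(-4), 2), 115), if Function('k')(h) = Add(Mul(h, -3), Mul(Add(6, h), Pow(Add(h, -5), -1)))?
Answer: Rational(14260, 9) ≈ 1584.4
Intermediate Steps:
Function('k')(h) = Add(Mul(-3, h), Mul(Pow(Add(-5, h), -1), Add(6, h))) (Function('k')(h) = Add(Mul(-3, h), Mul(Add(6, h), Pow(Add(-5, h), -1))) = Add(Mul(-3, h), Mul(Pow(Add(-5, h), -1), Add(6, h))))
Mul(Add(Function('k')(-4), 2), 115) = Mul(Add(Mul(Pow(Add(-5, -4), -1), Add(6, Mul(-3, Pow(-4, 2)), Mul(16, -4))), 2), 115) = Mul(Add(Mul(Pow(-9, -1), Add(6, Mul(-3, 16), -64)), 2), 115) = Mul(Add(Mul(Rational(-1, 9), Add(6, -48, -64)), 2), 115) = Mul(Add(Mul(Rational(-1, 9), -106), 2), 115) = Mul(Add(Rational(106, 9), 2), 115) = Mul(Rational(124, 9), 115) = Rational(14260, 9)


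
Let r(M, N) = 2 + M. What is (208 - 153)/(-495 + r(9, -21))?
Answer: -5/44 ≈ -0.11364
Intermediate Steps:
(208 - 153)/(-495 + r(9, -21)) = (208 - 153)/(-495 + (2 + 9)) = 55/(-495 + 11) = 55/(-484) = 55*(-1/484) = -5/44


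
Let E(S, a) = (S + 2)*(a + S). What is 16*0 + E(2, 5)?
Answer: 28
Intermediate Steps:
E(S, a) = (2 + S)*(S + a)
16*0 + E(2, 5) = 16*0 + (2**2 + 2*2 + 2*5 + 2*5) = 0 + (4 + 4 + 10 + 10) = 0 + 28 = 28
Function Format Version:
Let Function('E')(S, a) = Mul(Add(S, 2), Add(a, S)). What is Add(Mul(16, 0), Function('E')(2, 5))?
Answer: 28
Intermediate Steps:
Function('E')(S, a) = Mul(Add(2, S), Add(S, a))
Add(Mul(16, 0), Function('E')(2, 5)) = Add(Mul(16, 0), Add(Pow(2, 2), Mul(2, 2), Mul(2, 5), Mul(2, 5))) = Add(0, Add(4, 4, 10, 10)) = Add(0, 28) = 28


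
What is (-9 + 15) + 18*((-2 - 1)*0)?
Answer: 6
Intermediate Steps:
(-9 + 15) + 18*((-2 - 1)*0) = 6 + 18*(-3*0) = 6 + 18*0 = 6 + 0 = 6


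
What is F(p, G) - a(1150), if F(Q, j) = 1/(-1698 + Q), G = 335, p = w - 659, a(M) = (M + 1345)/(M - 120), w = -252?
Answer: -1302097/537454 ≈ -2.4227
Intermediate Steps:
a(M) = (1345 + M)/(-120 + M)
p = -911 (p = -252 - 659 = -911)
F(p, G) - a(1150) = 1/(-1698 - 911) - (1345 + 1150)/(-120 + 1150) = 1/(-2609) - 2495/1030 = -1/2609 - 2495/1030 = -1/2609 - 1*499/206 = -1/2609 - 499/206 = -1302097/537454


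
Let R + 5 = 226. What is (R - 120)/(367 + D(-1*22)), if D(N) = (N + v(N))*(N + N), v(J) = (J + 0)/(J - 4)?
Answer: 1313/16871 ≈ 0.077826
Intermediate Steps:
R = 221 (R = -5 + 226 = 221)
v(J) = J/(-4 + J)
D(N) = 2*N*(N + N/(-4 + N)) (D(N) = (N + N/(-4 + N))*(N + N) = (N + N/(-4 + N))*(2*N) = 2*N*(N + N/(-4 + N)))
(R - 120)/(367 + D(-1*22)) = (221 - 120)/(367 + 2*(-1*22)²*(-3 - 1*22)/(-4 - 1*22)) = 101/(367 + 2*(-22)²*(-3 - 22)/(-4 - 22)) = 101/(367 + 2*484*(-25)/(-26)) = 101/(367 + 2*484*(-1/26)*(-25)) = 101/(367 + 12100/13) = 101/(16871/13) = 101*(13/16871) = 1313/16871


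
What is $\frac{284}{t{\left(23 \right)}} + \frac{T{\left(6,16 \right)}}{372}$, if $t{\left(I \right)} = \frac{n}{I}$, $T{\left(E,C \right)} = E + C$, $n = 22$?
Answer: $\frac{607597}{2046} \approx 296.97$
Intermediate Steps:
$T{\left(E,C \right)} = C + E$
$t{\left(I \right)} = \frac{22}{I}$
$\frac{284}{t{\left(23 \right)}} + \frac{T{\left(6,16 \right)}}{372} = \frac{284}{22 \cdot \frac{1}{23}} + \frac{16 + 6}{372} = \frac{284}{22 \cdot \frac{1}{23}} + 22 \cdot \frac{1}{372} = \frac{284}{\frac{22}{23}} + \frac{11}{186} = 284 \cdot \frac{23}{22} + \frac{11}{186} = \frac{3266}{11} + \frac{11}{186} = \frac{607597}{2046}$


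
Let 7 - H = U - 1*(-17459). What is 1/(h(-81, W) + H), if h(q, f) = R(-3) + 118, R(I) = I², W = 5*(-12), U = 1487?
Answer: -1/18812 ≈ -5.3158e-5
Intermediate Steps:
W = -60
h(q, f) = 127 (h(q, f) = (-3)² + 118 = 9 + 118 = 127)
H = -18939 (H = 7 - (1487 - 1*(-17459)) = 7 - (1487 + 17459) = 7 - 1*18946 = 7 - 18946 = -18939)
1/(h(-81, W) + H) = 1/(127 - 18939) = 1/(-18812) = -1/18812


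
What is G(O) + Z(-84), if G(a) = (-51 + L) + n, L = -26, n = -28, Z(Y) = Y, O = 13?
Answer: -189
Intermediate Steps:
G(a) = -105 (G(a) = (-51 - 26) - 28 = -77 - 28 = -105)
G(O) + Z(-84) = -105 - 84 = -189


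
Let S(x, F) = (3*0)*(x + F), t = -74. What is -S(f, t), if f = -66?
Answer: 0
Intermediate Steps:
S(x, F) = 0 (S(x, F) = 0*(F + x) = 0)
-S(f, t) = -1*0 = 0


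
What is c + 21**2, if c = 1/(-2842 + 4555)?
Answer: 755434/1713 ≈ 441.00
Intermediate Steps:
c = 1/1713 ≈ 0.00058377
c + 21**2 = 1/1713 + 21**2 = 1/1713 + 441 = 755434/1713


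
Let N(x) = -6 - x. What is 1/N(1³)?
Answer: -⅐ ≈ -0.14286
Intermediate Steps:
1/N(1³) = 1/(-6 - 1*1³) = 1/(-6 - 1*1) = 1/(-6 - 1) = 1/(-7) = -⅐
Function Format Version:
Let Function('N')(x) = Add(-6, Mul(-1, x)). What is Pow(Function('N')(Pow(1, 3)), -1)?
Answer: Rational(-1, 7) ≈ -0.14286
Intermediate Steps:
Pow(Function('N')(Pow(1, 3)), -1) = Pow(Add(-6, Mul(-1, Pow(1, 3))), -1) = Pow(Add(-6, Mul(-1, 1)), -1) = Pow(Add(-6, -1), -1) = Pow(-7, -1) = Rational(-1, 7)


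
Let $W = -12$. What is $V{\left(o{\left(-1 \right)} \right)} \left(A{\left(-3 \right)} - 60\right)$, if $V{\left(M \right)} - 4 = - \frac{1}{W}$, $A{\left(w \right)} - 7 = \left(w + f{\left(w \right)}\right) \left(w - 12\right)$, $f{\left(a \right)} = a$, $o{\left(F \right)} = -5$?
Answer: $\frac{1813}{12} \approx 151.08$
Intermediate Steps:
$A{\left(w \right)} = 7 + 2 w \left(-12 + w\right)$ ($A{\left(w \right)} = 7 + \left(w + w\right) \left(w - 12\right) = 7 + 2 w \left(-12 + w\right)$)
$V{\left(M \right)} = \frac{49}{12}$ ($V{\left(M \right)} = 4 - \frac{1}{-12} = 4 - - \frac{1}{12} = 4 + \frac{1}{12} = \frac{49}{12}$)
$V{\left(o{\left(-1 \right)} \right)} \left(A{\left(-3 \right)} - 60\right) = \frac{49 \left(\left(7 - -72 + 2 \left(-3\right)^{2}\right) - 60\right)}{12} = \frac{49 \left(\left(7 + 72 + 2 \cdot 9\right) - 60\right)}{12} = \frac{49 \left(\left(7 + 72 + 18\right) - 60\right)}{12} = \frac{49 \left(97 - 60\right)}{12} = \frac{49}{12} \cdot 37 = \frac{1813}{12}$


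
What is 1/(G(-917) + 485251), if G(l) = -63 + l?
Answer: 1/484271 ≈ 2.0650e-6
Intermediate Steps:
1/(G(-917) + 485251) = 1/((-63 - 917) + 485251) = 1/(-980 + 485251) = 1/484271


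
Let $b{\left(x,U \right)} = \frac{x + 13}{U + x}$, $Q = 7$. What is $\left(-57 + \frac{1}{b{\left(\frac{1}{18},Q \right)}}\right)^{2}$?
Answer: $\frac{176039824}{55225} \approx 3187.7$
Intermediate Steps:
$b{\left(x,U \right)} = \frac{13 + x}{U + x}$
$\left(-57 + \frac{1}{b{\left(\frac{1}{18},Q \right)}}\right)^{2} = \left(-57 + \frac{1}{\frac{1}{7 + \frac{1}{18}} \left(13 + \frac{1}{18}\right)}\right)^{2} = \left(-57 + \frac{1}{\frac{1}{\frac{127}{18}} \cdot \frac{235}{18}}\right)^{2} = \left(-57 + \frac{1}{\frac{18}{127} \cdot \frac{235}{18}}\right)^{2} = \left(-57 + \frac{1}{\frac{235}{127}}\right)^{2} = \left(-57 + \frac{127}{235}\right)^{2} = \left(- \frac{13268}{235}\right)^{2} = \frac{176039824}{55225}$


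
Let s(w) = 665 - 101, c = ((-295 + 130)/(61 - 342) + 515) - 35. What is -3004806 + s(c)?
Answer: -3004242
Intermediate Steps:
c = 135045/281 (c = (-165/(-281) + 515) - 35 = (-165*(-1/281) + 515) - 35 = (165/281 + 515) - 35 = 144880/281 - 35 = 135045/281 ≈ 480.59)
s(w) = 564
-3004806 + s(c) = -3004806 + 564 = -3004242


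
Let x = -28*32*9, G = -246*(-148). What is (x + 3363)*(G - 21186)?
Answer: -71558622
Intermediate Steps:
G = 36408
x = -8064 (x = -896*9 = -8064)
(x + 3363)*(G - 21186) = (-8064 + 3363)*(36408 - 21186) = -4701*15222 = -71558622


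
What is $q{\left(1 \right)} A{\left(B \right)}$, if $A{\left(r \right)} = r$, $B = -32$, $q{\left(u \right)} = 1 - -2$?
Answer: $-96$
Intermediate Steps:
$q{\left(u \right)} = 3$ ($q{\left(u \right)} = 1 + 2 = 3$)
$q{\left(1 \right)} A{\left(B \right)} = 3 \left(-32\right) = -96$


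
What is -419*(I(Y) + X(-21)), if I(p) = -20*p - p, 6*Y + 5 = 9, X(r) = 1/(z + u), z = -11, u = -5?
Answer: 94275/16 ≈ 5892.2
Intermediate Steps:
X(r) = -1/16 (X(r) = 1/(-11 - 5) = 1/(-16) = -1/16)
Y = 2/3 (Y = -5/6 + (1/6)*9 = -5/6 + 3/2 = 2/3 ≈ 0.66667)
I(p) = -21*p
-419*(I(Y) + X(-21)) = -419*(-21*2/3 - 1/16) = -419*(-14 - 1/16) = -419*(-225/16) = 94275/16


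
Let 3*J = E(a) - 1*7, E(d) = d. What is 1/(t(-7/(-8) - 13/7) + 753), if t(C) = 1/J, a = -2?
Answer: 3/2258 ≈ 0.0013286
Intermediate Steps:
J = -3 (J = (-2 - 1*7)/3 = (-2 - 7)/3 = (⅓)*(-9) = -3)
t(C) = -⅓ (t(C) = 1/(-3) = -⅓)
1/(t(-7/(-8) - 13/7) + 753) = 1/(-⅓ + 753) = 1/(2258/3) = 3/2258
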